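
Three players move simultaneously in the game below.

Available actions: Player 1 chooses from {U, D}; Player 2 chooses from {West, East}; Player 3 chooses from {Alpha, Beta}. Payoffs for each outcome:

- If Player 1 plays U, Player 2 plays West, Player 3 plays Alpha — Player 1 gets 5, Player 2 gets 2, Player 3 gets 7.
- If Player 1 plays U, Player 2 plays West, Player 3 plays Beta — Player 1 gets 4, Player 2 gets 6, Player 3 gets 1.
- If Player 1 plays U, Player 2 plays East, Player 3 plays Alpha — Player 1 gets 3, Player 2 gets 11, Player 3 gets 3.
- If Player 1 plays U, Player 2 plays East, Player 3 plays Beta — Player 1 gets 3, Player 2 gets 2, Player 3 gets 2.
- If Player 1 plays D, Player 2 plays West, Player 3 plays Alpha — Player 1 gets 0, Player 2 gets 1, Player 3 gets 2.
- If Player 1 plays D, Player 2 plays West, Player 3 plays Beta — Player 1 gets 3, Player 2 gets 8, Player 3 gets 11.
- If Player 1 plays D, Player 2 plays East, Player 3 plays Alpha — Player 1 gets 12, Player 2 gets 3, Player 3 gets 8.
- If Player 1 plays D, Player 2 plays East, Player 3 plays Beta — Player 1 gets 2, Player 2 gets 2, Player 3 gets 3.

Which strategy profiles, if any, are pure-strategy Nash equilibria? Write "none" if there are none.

For each player, find the best response to each opponent profile; mutual best responses are the pure NE.
Player 1 against (West, Alpha): payoffs 5, 0 → best response U.
Player 1 against (West, Beta): payoffs 4, 3 → best response U.
Player 1 against (East, Alpha): payoffs 3, 12 → best response D.
Player 1 against (East, Beta): payoffs 3, 2 → best response U.
Player 2 against (U, Alpha): payoffs 2, 11 → best response East.
Player 2 against (U, Beta): payoffs 6, 2 → best response West.
Player 2 against (D, Alpha): payoffs 1, 3 → best response East.
Player 2 against (D, Beta): payoffs 8, 2 → best response West.
Player 3 against (U, West): payoffs 7, 1 → best response Alpha.
Player 3 against (U, East): payoffs 3, 2 → best response Alpha.
Player 3 against (D, West): payoffs 2, 11 → best response Beta.
Player 3 against (D, East): payoffs 8, 3 → best response Alpha.
Mutual best responses: (D, East, Alpha).

Pure NE: (D, East, Alpha)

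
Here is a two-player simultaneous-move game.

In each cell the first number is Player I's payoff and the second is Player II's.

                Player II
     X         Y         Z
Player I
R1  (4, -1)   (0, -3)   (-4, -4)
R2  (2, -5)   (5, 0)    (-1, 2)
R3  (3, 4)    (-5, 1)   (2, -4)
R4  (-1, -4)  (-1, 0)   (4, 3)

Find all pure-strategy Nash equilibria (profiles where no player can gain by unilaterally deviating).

(R1, X); (R4, Z)

Mark each player's best response to every combination of opponents' strategies; a profile where every player is best-responding is a pure Nash equilibrium.
Player I against X: payoffs 4, 2, 3, -1 → best response R1.
Player I against Y: payoffs 0, 5, -5, -1 → best response R2.
Player I against Z: payoffs -4, -1, 2, 4 → best response R4.
Player II against R1: payoffs -1, -3, -4 → best response X.
Player II against R2: payoffs -5, 0, 2 → best response Z.
Player II against R3: payoffs 4, 1, -4 → best response X.
Player II against R4: payoffs -4, 0, 3 → best response Z.
Mutual best responses: (R1, X); (R4, Z).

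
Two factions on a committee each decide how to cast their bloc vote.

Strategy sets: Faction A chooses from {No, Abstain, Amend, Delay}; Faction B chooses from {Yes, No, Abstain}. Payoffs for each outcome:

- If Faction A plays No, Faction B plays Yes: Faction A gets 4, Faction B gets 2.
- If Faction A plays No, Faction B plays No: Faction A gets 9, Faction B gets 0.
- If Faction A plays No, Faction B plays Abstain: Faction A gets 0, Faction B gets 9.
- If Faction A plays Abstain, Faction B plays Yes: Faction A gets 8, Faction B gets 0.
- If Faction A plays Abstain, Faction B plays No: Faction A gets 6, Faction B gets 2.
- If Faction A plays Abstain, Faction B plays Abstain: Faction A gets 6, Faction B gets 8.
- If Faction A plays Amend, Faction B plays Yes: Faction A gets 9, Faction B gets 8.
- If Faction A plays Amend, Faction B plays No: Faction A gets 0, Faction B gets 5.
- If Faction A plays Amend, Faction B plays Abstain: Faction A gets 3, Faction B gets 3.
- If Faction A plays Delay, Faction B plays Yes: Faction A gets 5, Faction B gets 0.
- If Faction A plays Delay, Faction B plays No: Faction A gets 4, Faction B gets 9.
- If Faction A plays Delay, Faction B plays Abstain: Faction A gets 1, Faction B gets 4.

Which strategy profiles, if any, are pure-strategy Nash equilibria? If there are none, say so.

(Abstain, Abstain); (Amend, Yes)

Mark each player's best response to every combination of opponents' strategies; a profile where every player is best-responding is a pure Nash equilibrium.
Faction A against Yes: payoffs 4, 8, 9, 5 → best response Amend.
Faction A against No: payoffs 9, 6, 0, 4 → best response No.
Faction A against Abstain: payoffs 0, 6, 3, 1 → best response Abstain.
Faction B against No: payoffs 2, 0, 9 → best response Abstain.
Faction B against Abstain: payoffs 0, 2, 8 → best response Abstain.
Faction B against Amend: payoffs 8, 5, 3 → best response Yes.
Faction B against Delay: payoffs 0, 9, 4 → best response No.
Mutual best responses: (Abstain, Abstain); (Amend, Yes).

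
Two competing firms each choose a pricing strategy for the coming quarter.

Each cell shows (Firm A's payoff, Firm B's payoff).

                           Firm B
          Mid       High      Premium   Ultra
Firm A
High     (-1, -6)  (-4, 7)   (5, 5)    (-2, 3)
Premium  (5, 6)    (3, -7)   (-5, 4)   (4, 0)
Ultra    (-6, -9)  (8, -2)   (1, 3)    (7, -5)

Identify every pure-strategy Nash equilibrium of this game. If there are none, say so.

For each player, find the best response to each opponent profile; mutual best responses are the pure NE.
Firm A against Mid: payoffs -1, 5, -6 → best response Premium.
Firm A against High: payoffs -4, 3, 8 → best response Ultra.
Firm A against Premium: payoffs 5, -5, 1 → best response High.
Firm A against Ultra: payoffs -2, 4, 7 → best response Ultra.
Firm B against High: payoffs -6, 7, 5, 3 → best response High.
Firm B against Premium: payoffs 6, -7, 4, 0 → best response Mid.
Firm B against Ultra: payoffs -9, -2, 3, -5 → best response Premium.
Mutual best responses: (Premium, Mid).

(Premium, Mid)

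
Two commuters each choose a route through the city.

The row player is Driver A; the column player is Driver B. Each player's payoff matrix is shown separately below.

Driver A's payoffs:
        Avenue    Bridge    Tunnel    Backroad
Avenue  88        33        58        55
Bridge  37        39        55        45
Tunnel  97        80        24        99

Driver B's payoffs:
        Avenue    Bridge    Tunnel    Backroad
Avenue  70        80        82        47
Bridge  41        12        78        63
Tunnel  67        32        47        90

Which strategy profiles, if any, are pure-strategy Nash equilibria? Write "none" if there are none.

(Avenue, Avenue): Driver A can switch to Tunnel (88 → 97). Not NE.
(Avenue, Bridge): Driver A can switch to Bridge (33 → 39). Not NE.
(Avenue, Tunnel): Driver A gets 58, best alternative 55; Driver B gets 82, best alternative 80. No profitable deviation — NE.
(Avenue, Backroad): Driver A can switch to Tunnel (55 → 99). Not NE.
(Bridge, Avenue): Driver A can switch to Avenue (37 → 88). Not NE.
(Bridge, Bridge): Driver A can switch to Tunnel (39 → 80). Not NE.
(Bridge, Tunnel): Driver A can switch to Avenue (55 → 58). Not NE.
(Bridge, Backroad): Driver A can switch to Avenue (45 → 55). Not NE.
(Tunnel, Avenue): Driver B can switch to Backroad (67 → 90). Not NE.
(Tunnel, Backroad): Driver A gets 99, best alternative 55; Driver B gets 90, best alternative 67. No profitable deviation — NE.
(The remaining 2 profiles each have a profitable deviation by the same check.)

The pure Nash equilibria are (Avenue, Tunnel); (Tunnel, Backroad).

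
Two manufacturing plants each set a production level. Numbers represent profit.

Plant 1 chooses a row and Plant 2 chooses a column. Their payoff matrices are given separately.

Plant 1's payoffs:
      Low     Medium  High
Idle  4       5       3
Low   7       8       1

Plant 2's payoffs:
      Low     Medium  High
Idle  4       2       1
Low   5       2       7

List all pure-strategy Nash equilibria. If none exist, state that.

Plant 1 against Low: payoffs 4, 7 → best response Low.
Plant 1 against Medium: payoffs 5, 8 → best response Low.
Plant 1 against High: payoffs 3, 1 → best response Idle.
Plant 2 against Idle: payoffs 4, 2, 1 → best response Low.
Plant 2 against Low: payoffs 5, 2, 7 → best response High.
No profile is a mutual best response for all players.

No pure-strategy Nash equilibrium.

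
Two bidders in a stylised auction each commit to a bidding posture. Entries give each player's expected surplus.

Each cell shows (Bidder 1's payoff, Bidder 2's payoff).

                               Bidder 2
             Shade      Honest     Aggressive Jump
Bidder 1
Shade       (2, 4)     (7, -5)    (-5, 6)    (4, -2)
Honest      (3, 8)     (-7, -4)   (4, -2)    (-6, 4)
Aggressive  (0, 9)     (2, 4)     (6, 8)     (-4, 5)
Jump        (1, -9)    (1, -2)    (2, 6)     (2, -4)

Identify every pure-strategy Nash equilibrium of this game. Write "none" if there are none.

The unique pure-strategy Nash equilibrium is (Honest, Shade).

Bidder 1 against Shade: payoffs 2, 3, 0, 1 → best response Honest.
Bidder 1 against Honest: payoffs 7, -7, 2, 1 → best response Shade.
Bidder 1 against Aggressive: payoffs -5, 4, 6, 2 → best response Aggressive.
Bidder 1 against Jump: payoffs 4, -6, -4, 2 → best response Shade.
Bidder 2 against Shade: payoffs 4, -5, 6, -2 → best response Aggressive.
Bidder 2 against Honest: payoffs 8, -4, -2, 4 → best response Shade.
Bidder 2 against Aggressive: payoffs 9, 4, 8, 5 → best response Shade.
Bidder 2 against Jump: payoffs -9, -2, 6, -4 → best response Aggressive.
Mutual best responses: (Honest, Shade).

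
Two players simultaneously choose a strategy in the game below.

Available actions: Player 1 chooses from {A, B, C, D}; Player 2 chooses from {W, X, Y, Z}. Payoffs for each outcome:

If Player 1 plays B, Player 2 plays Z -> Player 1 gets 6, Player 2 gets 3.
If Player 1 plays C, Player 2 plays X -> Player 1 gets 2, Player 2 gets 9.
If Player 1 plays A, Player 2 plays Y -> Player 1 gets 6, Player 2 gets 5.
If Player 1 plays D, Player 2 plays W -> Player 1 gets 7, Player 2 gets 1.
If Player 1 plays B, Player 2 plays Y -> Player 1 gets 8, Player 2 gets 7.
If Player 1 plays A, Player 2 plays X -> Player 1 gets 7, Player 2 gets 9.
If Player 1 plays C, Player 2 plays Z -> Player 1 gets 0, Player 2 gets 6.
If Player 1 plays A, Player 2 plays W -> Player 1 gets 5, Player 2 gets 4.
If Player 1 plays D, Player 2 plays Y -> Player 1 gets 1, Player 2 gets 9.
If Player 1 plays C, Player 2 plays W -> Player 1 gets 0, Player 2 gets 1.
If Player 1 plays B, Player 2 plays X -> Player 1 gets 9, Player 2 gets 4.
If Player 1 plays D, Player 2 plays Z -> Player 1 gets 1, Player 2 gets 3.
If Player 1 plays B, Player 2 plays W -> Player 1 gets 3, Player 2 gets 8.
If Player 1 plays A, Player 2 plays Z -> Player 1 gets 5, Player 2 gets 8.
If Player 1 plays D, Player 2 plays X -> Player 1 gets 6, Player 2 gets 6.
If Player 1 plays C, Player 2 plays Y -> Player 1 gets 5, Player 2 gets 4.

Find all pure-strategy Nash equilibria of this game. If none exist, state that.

none

For each player, find the best response to each opponent profile; mutual best responses are the pure NE.
Player 1 against W: payoffs 5, 3, 0, 7 → best response D.
Player 1 against X: payoffs 7, 9, 2, 6 → best response B.
Player 1 against Y: payoffs 6, 8, 5, 1 → best response B.
Player 1 against Z: payoffs 5, 6, 0, 1 → best response B.
Player 2 against A: payoffs 4, 9, 5, 8 → best response X.
Player 2 against B: payoffs 8, 4, 7, 3 → best response W.
Player 2 against C: payoffs 1, 9, 4, 6 → best response X.
Player 2 against D: payoffs 1, 6, 9, 3 → best response Y.
No profile is a mutual best response for all players.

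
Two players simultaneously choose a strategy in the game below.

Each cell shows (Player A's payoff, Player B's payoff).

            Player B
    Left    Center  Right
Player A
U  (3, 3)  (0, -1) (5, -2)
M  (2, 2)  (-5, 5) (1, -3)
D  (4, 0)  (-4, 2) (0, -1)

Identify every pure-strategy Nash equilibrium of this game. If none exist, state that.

No pure-strategy Nash equilibrium.

Player A against Left: payoffs 3, 2, 4 → best response D.
Player A against Center: payoffs 0, -5, -4 → best response U.
Player A against Right: payoffs 5, 1, 0 → best response U.
Player B against U: payoffs 3, -1, -2 → best response Left.
Player B against M: payoffs 2, 5, -3 → best response Center.
Player B against D: payoffs 0, 2, -1 → best response Center.
No profile is a mutual best response for all players.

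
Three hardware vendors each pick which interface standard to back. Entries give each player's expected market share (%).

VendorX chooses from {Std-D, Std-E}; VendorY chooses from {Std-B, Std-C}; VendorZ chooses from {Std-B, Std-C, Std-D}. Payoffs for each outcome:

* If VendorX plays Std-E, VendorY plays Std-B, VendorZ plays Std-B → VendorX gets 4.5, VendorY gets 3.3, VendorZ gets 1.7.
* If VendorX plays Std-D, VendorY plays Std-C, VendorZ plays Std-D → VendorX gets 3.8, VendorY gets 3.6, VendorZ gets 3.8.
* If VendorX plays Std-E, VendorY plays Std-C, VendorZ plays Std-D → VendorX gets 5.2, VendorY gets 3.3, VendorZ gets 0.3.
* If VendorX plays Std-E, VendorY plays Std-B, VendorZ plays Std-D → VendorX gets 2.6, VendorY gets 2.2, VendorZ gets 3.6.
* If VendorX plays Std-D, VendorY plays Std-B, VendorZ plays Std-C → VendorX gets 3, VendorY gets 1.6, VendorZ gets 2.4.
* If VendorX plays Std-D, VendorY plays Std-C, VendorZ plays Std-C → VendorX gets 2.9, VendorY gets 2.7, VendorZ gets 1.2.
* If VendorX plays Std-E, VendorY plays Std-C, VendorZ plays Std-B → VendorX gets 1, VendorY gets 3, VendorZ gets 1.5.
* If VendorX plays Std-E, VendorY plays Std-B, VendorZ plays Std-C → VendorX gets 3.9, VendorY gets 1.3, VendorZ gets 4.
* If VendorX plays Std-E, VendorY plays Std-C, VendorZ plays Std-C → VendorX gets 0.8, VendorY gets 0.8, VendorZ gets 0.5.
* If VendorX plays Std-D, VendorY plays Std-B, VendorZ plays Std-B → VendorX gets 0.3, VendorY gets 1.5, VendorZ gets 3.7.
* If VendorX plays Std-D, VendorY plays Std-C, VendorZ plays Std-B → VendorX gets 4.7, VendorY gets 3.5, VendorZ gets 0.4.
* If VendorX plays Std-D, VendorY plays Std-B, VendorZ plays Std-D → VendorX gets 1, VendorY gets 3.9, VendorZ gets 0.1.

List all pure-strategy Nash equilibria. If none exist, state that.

(Std-E, Std-B, Std-C)

VendorX against (Std-B, Std-B): payoffs 0.3, 4.5 → best response Std-E.
VendorX against (Std-B, Std-C): payoffs 3, 3.9 → best response Std-E.
VendorX against (Std-B, Std-D): payoffs 1, 2.6 → best response Std-E.
VendorX against (Std-C, Std-B): payoffs 4.7, 1 → best response Std-D.
VendorX against (Std-C, Std-C): payoffs 2.9, 0.8 → best response Std-D.
VendorX against (Std-C, Std-D): payoffs 3.8, 5.2 → best response Std-E.
VendorY against (Std-D, Std-B): payoffs 1.5, 3.5 → best response Std-C.
VendorY against (Std-D, Std-C): payoffs 1.6, 2.7 → best response Std-C.
VendorY against (Std-D, Std-D): payoffs 3.9, 3.6 → best response Std-B.
VendorY against (Std-E, Std-B): payoffs 3.3, 3 → best response Std-B.
VendorY against (Std-E, Std-C): payoffs 1.3, 0.8 → best response Std-B.
VendorY against (Std-E, Std-D): payoffs 2.2, 3.3 → best response Std-C.
VendorZ against (Std-D, Std-B): payoffs 3.7, 2.4, 0.1 → best response Std-B.
VendorZ against (Std-D, Std-C): payoffs 0.4, 1.2, 3.8 → best response Std-D.
VendorZ against (Std-E, Std-B): payoffs 1.7, 4, 3.6 → best response Std-C.
VendorZ against (Std-E, Std-C): payoffs 1.5, 0.5, 0.3 → best response Std-B.
Mutual best responses: (Std-E, Std-B, Std-C).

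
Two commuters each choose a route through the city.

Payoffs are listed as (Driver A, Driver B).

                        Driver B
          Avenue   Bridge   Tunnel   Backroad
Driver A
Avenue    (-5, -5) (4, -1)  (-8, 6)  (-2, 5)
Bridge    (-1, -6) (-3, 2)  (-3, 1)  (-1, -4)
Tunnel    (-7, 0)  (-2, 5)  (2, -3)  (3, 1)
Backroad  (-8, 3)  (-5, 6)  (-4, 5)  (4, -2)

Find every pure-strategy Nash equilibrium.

No pure-strategy Nash equilibrium.

(Avenue, Avenue): Driver A can switch to Bridge (-5 → -1). Not NE.
(Avenue, Bridge): Driver B can switch to Tunnel (-1 → 6). Not NE.
(Avenue, Tunnel): Driver A can switch to Bridge (-8 → -3). Not NE.
(Avenue, Backroad): Driver A can switch to Bridge (-2 → -1). Not NE.
(Bridge, Avenue): Driver B can switch to Bridge (-6 → 2). Not NE.
(Bridge, Bridge): Driver A can switch to Avenue (-3 → 4). Not NE.
(The remaining 10 profiles each have a profitable deviation by the same check.)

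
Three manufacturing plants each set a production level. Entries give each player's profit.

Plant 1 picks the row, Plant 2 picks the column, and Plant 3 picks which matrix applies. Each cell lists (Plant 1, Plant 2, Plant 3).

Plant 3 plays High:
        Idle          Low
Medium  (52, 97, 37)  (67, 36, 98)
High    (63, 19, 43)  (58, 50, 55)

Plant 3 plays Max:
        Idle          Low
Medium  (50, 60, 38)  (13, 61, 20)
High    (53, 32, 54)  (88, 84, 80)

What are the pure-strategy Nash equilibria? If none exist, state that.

Pure NE: (High, Low, Max)

Plant 1 against (Idle, High): payoffs 52, 63 → best response High.
Plant 1 against (Idle, Max): payoffs 50, 53 → best response High.
Plant 1 against (Low, High): payoffs 67, 58 → best response Medium.
Plant 1 against (Low, Max): payoffs 13, 88 → best response High.
Plant 2 against (Medium, High): payoffs 97, 36 → best response Idle.
Plant 2 against (Medium, Max): payoffs 60, 61 → best response Low.
Plant 2 against (High, High): payoffs 19, 50 → best response Low.
Plant 2 against (High, Max): payoffs 32, 84 → best response Low.
Plant 3 against (Medium, Idle): payoffs 37, 38 → best response Max.
Plant 3 against (Medium, Low): payoffs 98, 20 → best response High.
Plant 3 against (High, Idle): payoffs 43, 54 → best response Max.
Plant 3 against (High, Low): payoffs 55, 80 → best response Max.
Mutual best responses: (High, Low, Max).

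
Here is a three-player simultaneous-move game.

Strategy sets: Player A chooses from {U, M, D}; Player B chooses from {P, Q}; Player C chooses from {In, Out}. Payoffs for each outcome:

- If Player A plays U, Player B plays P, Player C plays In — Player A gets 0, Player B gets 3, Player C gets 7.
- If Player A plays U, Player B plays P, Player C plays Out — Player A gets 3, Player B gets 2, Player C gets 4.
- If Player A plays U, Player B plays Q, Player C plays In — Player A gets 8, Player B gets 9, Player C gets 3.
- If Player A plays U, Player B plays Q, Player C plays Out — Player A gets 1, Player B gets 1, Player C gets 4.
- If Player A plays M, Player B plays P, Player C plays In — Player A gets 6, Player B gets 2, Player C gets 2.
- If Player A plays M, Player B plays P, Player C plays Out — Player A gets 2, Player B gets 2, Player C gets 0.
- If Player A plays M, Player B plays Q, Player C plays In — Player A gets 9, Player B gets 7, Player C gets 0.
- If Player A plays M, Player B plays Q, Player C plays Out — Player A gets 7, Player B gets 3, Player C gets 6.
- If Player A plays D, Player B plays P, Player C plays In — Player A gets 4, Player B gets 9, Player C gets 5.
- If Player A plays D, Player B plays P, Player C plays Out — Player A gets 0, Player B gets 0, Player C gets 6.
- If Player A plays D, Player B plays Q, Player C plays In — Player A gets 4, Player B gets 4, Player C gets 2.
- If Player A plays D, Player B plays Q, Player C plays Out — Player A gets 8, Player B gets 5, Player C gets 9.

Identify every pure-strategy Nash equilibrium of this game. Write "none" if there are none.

(D, Q, Out)

Player A against (P, In): payoffs 0, 6, 4 → best response M.
Player A against (P, Out): payoffs 3, 2, 0 → best response U.
Player A against (Q, In): payoffs 8, 9, 4 → best response M.
Player A against (Q, Out): payoffs 1, 7, 8 → best response D.
Player B against (U, In): payoffs 3, 9 → best response Q.
Player B against (U, Out): payoffs 2, 1 → best response P.
Player B against (M, In): payoffs 2, 7 → best response Q.
Player B against (M, Out): payoffs 2, 3 → best response Q.
Player B against (D, In): payoffs 9, 4 → best response P.
Player B against (D, Out): payoffs 0, 5 → best response Q.
Player C against (U, P): payoffs 7, 4 → best response In.
Player C against (U, Q): payoffs 3, 4 → best response Out.
Player C against (M, P): payoffs 2, 0 → best response In.
Player C against (M, Q): payoffs 0, 6 → best response Out.
Player C against (D, P): payoffs 5, 6 → best response Out.
Player C against (D, Q): payoffs 2, 9 → best response Out.
Mutual best responses: (D, Q, Out).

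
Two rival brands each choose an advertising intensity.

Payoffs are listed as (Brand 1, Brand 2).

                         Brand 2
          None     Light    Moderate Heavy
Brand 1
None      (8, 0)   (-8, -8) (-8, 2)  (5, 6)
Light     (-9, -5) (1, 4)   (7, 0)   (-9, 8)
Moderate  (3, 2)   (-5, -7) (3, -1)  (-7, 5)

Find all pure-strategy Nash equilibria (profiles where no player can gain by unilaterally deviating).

(None, None): Brand 2 can switch to Moderate (0 → 2). Not NE.
(None, Light): Brand 1 can switch to Light (-8 → 1). Not NE.
(None, Moderate): Brand 1 can switch to Light (-8 → 7). Not NE.
(None, Heavy): Brand 1 gets 5, best alternative -7; Brand 2 gets 6, best alternative 2. No profitable deviation — NE.
(Light, None): Brand 1 can switch to None (-9 → 8). Not NE.
(Light, Light): Brand 2 can switch to Heavy (4 → 8). Not NE.
(Light, Moderate): Brand 2 can switch to Light (0 → 4). Not NE.
(Light, Heavy): Brand 1 can switch to None (-9 → 5). Not NE.
(Moderate, None): Brand 1 can switch to None (3 → 8). Not NE.
(Moderate, Light): Brand 1 can switch to Light (-5 → 1). Not NE.
(Moderate, Moderate): Brand 1 can switch to Light (3 → 7). Not NE.
(The remaining 1 profile has a profitable deviation by the same check.)

(None, Heavy)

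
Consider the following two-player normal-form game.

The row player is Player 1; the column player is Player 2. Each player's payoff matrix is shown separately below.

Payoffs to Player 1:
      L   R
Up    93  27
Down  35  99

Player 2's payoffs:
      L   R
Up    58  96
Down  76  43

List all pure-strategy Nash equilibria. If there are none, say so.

No pure-strategy Nash equilibrium.

(Up, L): Player 2 can switch to R (58 → 96). Not NE.
(Up, R): Player 1 can switch to Down (27 → 99). Not NE.
(Down, L): Player 1 can switch to Up (35 → 93). Not NE.
(Down, R): Player 2 can switch to L (43 → 76). Not NE.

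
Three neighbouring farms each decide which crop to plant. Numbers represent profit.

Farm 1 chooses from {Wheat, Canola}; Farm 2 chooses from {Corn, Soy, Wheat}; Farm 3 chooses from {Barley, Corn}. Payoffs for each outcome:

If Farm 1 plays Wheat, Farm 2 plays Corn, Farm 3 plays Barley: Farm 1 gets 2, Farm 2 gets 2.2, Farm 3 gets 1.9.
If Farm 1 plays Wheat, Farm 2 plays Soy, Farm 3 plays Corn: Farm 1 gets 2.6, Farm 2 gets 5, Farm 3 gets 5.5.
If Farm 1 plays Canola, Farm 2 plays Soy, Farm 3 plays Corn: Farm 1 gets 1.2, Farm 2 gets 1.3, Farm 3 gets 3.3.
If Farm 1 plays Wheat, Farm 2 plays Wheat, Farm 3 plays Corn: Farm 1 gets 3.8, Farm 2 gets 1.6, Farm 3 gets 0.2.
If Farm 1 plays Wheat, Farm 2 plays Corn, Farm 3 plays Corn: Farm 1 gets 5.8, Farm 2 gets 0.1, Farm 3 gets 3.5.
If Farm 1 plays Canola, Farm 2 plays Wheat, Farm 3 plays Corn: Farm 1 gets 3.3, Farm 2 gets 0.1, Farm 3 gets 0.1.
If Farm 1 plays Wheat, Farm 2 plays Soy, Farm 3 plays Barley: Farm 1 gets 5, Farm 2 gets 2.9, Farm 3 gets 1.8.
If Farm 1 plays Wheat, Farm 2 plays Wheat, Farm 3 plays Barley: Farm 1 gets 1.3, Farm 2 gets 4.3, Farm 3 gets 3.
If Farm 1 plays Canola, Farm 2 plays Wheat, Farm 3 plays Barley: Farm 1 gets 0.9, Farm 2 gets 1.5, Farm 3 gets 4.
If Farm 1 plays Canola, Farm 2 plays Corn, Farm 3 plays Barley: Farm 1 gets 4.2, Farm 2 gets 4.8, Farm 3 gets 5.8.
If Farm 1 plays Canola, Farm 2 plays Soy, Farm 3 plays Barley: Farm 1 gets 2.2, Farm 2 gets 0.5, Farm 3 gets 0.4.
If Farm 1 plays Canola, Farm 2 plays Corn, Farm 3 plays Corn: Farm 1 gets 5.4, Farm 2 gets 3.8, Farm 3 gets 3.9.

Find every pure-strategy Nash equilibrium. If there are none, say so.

(Wheat, Soy, Corn), (Wheat, Wheat, Barley), (Canola, Corn, Barley)

Farm 1 against (Corn, Barley): payoffs 2, 4.2 → best response Canola.
Farm 1 against (Corn, Corn): payoffs 5.8, 5.4 → best response Wheat.
Farm 1 against (Soy, Barley): payoffs 5, 2.2 → best response Wheat.
Farm 1 against (Soy, Corn): payoffs 2.6, 1.2 → best response Wheat.
Farm 1 against (Wheat, Barley): payoffs 1.3, 0.9 → best response Wheat.
Farm 1 against (Wheat, Corn): payoffs 3.8, 3.3 → best response Wheat.
Farm 2 against (Wheat, Barley): payoffs 2.2, 2.9, 4.3 → best response Wheat.
Farm 2 against (Wheat, Corn): payoffs 0.1, 5, 1.6 → best response Soy.
Farm 2 against (Canola, Barley): payoffs 4.8, 0.5, 1.5 → best response Corn.
Farm 2 against (Canola, Corn): payoffs 3.8, 1.3, 0.1 → best response Corn.
Farm 3 against (Wheat, Corn): payoffs 1.9, 3.5 → best response Corn.
Farm 3 against (Wheat, Soy): payoffs 1.8, 5.5 → best response Corn.
Farm 3 against (Wheat, Wheat): payoffs 3, 0.2 → best response Barley.
Farm 3 against (Canola, Corn): payoffs 5.8, 3.9 → best response Barley.
Farm 3 against (Canola, Soy): payoffs 0.4, 3.3 → best response Corn.
Farm 3 against (Canola, Wheat): payoffs 4, 0.1 → best response Barley.
Mutual best responses: (Wheat, Soy, Corn); (Wheat, Wheat, Barley); (Canola, Corn, Barley).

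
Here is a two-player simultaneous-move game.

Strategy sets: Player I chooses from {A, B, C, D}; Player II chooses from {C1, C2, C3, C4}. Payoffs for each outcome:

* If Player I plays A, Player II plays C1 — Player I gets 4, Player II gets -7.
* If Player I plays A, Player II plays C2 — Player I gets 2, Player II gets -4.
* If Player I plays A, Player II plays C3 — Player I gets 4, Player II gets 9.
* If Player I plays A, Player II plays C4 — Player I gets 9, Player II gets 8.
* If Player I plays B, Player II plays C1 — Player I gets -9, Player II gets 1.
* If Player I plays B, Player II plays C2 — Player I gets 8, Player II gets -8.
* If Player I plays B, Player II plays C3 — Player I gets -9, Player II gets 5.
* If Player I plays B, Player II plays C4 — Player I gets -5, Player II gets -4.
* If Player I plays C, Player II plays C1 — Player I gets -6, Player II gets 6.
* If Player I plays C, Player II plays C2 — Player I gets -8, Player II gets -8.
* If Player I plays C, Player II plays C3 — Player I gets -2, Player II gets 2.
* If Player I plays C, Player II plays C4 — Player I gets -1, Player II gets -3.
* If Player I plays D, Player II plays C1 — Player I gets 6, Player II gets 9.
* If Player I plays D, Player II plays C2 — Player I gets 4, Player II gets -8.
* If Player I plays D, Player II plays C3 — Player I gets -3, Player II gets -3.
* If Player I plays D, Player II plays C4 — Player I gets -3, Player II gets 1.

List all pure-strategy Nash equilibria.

Mark each player's best response to every combination of opponents' strategies; a profile where every player is best-responding is a pure Nash equilibrium.
Player I against C1: payoffs 4, -9, -6, 6 → best response D.
Player I against C2: payoffs 2, 8, -8, 4 → best response B.
Player I against C3: payoffs 4, -9, -2, -3 → best response A.
Player I against C4: payoffs 9, -5, -1, -3 → best response A.
Player II against A: payoffs -7, -4, 9, 8 → best response C3.
Player II against B: payoffs 1, -8, 5, -4 → best response C3.
Player II against C: payoffs 6, -8, 2, -3 → best response C1.
Player II against D: payoffs 9, -8, -3, 1 → best response C1.
Mutual best responses: (A, C3); (D, C1).

Pure-strategy Nash equilibria: (A, C3), (D, C1)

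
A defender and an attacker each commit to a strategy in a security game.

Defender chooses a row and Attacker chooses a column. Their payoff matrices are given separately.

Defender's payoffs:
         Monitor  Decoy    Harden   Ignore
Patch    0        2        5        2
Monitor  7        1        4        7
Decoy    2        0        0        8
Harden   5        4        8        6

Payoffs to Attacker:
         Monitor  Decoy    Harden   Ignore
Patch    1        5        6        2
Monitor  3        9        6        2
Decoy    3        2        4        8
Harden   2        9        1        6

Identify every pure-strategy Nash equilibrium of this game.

(Patch, Monitor): Defender can switch to Monitor (0 → 7). Not NE.
(Patch, Decoy): Defender can switch to Harden (2 → 4). Not NE.
(Patch, Harden): Defender can switch to Harden (5 → 8). Not NE.
(Patch, Ignore): Defender can switch to Monitor (2 → 7). Not NE.
(Monitor, Monitor): Attacker can switch to Decoy (3 → 9). Not NE.
(Monitor, Decoy): Defender can switch to Patch (1 → 2). Not NE.
(Monitor, Harden): Defender can switch to Patch (4 → 5). Not NE.
(Monitor, Ignore): Defender can switch to Decoy (7 → 8). Not NE.
(Decoy, Monitor): Defender can switch to Monitor (2 → 7). Not NE.
(Decoy, Decoy): Defender can switch to Patch (0 → 2). Not NE.
(Decoy, Ignore): Defender gets 8, best alternative 7; Attacker gets 8, best alternative 4. No profitable deviation — NE.
(Harden, Decoy): Defender gets 4, best alternative 2; Attacker gets 9, best alternative 6. No profitable deviation — NE.
(The remaining 4 profiles each have a profitable deviation by the same check.)

Pure-strategy Nash equilibria: (Decoy, Ignore), (Harden, Decoy)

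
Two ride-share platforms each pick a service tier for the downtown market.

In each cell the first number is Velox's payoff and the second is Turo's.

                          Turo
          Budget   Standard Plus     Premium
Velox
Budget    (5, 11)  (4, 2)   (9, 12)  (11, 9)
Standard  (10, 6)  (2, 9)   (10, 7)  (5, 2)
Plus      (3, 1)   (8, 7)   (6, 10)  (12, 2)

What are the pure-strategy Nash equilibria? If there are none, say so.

Velox against Budget: payoffs 5, 10, 3 → best response Standard.
Velox against Standard: payoffs 4, 2, 8 → best response Plus.
Velox against Plus: payoffs 9, 10, 6 → best response Standard.
Velox against Premium: payoffs 11, 5, 12 → best response Plus.
Turo against Budget: payoffs 11, 2, 12, 9 → best response Plus.
Turo against Standard: payoffs 6, 9, 7, 2 → best response Standard.
Turo against Plus: payoffs 1, 7, 10, 2 → best response Plus.
No profile is a mutual best response for all players.

There is no pure-strategy Nash equilibrium.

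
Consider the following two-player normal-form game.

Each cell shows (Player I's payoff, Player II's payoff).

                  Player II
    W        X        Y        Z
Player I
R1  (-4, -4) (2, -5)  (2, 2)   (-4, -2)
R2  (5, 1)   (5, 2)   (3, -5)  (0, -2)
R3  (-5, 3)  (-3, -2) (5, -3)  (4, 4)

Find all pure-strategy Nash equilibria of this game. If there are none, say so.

The pure Nash equilibria are (R2, X); (R3, Z).

Check each profile: it is a Nash equilibrium iff no player can strictly gain by switching unilaterally.
(R1, W): Player I can switch to R2 (-4 → 5). Not NE.
(R1, X): Player I can switch to R2 (2 → 5). Not NE.
(R1, Y): Player I can switch to R2 (2 → 3). Not NE.
(R1, Z): Player I can switch to R2 (-4 → 0). Not NE.
(R2, W): Player II can switch to X (1 → 2). Not NE.
(R2, X): Player I gets 5, best alternative 2; Player II gets 2, best alternative 1. No profitable deviation — NE.
(R2, Y): Player I can switch to R3 (3 → 5). Not NE.
(R2, Z): Player I can switch to R3 (0 → 4). Not NE.
(R3, W): Player I can switch to R1 (-5 → -4). Not NE.
(R3, X): Player I can switch to R1 (-3 → 2). Not NE.
(R3, Y): Player II can switch to W (-3 → 3). Not NE.
(R3, Z): Player I gets 4, best alternative 0; Player II gets 4, best alternative 3. No profitable deviation — NE.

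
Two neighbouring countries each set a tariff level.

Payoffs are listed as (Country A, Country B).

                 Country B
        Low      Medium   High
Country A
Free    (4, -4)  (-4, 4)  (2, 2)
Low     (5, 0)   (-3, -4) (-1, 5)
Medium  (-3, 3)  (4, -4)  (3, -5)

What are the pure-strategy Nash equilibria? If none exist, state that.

none

Country A against Low: payoffs 4, 5, -3 → best response Low.
Country A against Medium: payoffs -4, -3, 4 → best response Medium.
Country A against High: payoffs 2, -1, 3 → best response Medium.
Country B against Free: payoffs -4, 4, 2 → best response Medium.
Country B against Low: payoffs 0, -4, 5 → best response High.
Country B against Medium: payoffs 3, -4, -5 → best response Low.
No profile is a mutual best response for all players.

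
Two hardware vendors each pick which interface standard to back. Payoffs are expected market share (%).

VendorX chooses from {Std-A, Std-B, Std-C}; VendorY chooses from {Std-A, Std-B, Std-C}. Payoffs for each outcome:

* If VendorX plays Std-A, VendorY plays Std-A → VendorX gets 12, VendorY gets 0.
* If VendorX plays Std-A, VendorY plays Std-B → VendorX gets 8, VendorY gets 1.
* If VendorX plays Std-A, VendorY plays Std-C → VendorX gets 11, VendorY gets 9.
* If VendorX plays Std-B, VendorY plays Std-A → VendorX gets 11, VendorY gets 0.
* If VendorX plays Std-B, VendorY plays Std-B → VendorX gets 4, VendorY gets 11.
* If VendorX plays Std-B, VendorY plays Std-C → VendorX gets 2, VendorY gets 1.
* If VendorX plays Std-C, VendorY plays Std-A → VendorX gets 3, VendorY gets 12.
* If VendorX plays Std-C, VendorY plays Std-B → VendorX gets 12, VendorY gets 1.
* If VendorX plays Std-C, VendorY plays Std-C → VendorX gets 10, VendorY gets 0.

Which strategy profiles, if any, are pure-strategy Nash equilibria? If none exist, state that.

(Std-A, Std-C)

VendorX against Std-A: payoffs 12, 11, 3 → best response Std-A.
VendorX against Std-B: payoffs 8, 4, 12 → best response Std-C.
VendorX against Std-C: payoffs 11, 2, 10 → best response Std-A.
VendorY against Std-A: payoffs 0, 1, 9 → best response Std-C.
VendorY against Std-B: payoffs 0, 11, 1 → best response Std-B.
VendorY against Std-C: payoffs 12, 1, 0 → best response Std-A.
Mutual best responses: (Std-A, Std-C).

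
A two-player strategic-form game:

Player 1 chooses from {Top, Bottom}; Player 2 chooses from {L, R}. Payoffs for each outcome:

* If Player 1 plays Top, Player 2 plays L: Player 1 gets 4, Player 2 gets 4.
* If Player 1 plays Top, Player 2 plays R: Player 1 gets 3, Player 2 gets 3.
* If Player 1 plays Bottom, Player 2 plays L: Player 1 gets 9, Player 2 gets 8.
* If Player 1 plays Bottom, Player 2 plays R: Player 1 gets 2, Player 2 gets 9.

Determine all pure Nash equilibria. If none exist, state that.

There is no pure-strategy Nash equilibrium.

(Top, L): Player 1 can switch to Bottom (4 → 9). Not NE.
(Top, R): Player 2 can switch to L (3 → 4). Not NE.
(Bottom, L): Player 2 can switch to R (8 → 9). Not NE.
(Bottom, R): Player 1 can switch to Top (2 → 3). Not NE.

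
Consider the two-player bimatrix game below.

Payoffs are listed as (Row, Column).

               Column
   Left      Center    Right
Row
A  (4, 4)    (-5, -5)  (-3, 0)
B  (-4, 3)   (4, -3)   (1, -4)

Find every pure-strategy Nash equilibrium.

For each player, find the best response to each opponent profile; mutual best responses are the pure NE.
Row against Left: payoffs 4, -4 → best response A.
Row against Center: payoffs -5, 4 → best response B.
Row against Right: payoffs -3, 1 → best response B.
Column against A: payoffs 4, -5, 0 → best response Left.
Column against B: payoffs 3, -3, -4 → best response Left.
Mutual best responses: (A, Left).

(A, Left)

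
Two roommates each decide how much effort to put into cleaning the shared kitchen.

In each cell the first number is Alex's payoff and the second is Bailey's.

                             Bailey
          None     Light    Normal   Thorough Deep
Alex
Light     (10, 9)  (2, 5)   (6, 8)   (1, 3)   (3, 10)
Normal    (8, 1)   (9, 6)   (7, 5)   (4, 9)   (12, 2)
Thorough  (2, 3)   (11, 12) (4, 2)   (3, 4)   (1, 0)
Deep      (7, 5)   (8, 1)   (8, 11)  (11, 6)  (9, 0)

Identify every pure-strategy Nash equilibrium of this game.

For each player, find the best response to each opponent profile; mutual best responses are the pure NE.
Alex against None: payoffs 10, 8, 2, 7 → best response Light.
Alex against Light: payoffs 2, 9, 11, 8 → best response Thorough.
Alex against Normal: payoffs 6, 7, 4, 8 → best response Deep.
Alex against Thorough: payoffs 1, 4, 3, 11 → best response Deep.
Alex against Deep: payoffs 3, 12, 1, 9 → best response Normal.
Bailey against Light: payoffs 9, 5, 8, 3, 10 → best response Deep.
Bailey against Normal: payoffs 1, 6, 5, 9, 2 → best response Thorough.
Bailey against Thorough: payoffs 3, 12, 2, 4, 0 → best response Light.
Bailey against Deep: payoffs 5, 1, 11, 6, 0 → best response Normal.
Mutual best responses: (Thorough, Light); (Deep, Normal).

The pure Nash equilibria are (Thorough, Light); (Deep, Normal).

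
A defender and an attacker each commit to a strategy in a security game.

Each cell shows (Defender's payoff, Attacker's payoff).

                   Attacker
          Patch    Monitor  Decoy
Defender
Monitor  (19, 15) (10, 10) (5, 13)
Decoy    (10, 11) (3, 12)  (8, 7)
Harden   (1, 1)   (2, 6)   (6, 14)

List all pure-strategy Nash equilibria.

For each strategy profile, look for a profitable unilateral deviation.
(Monitor, Patch): Defender gets 19, best alternative 10; Attacker gets 15, best alternative 13. No profitable deviation — NE.
(Monitor, Monitor): Attacker can switch to Patch (10 → 15). Not NE.
(Monitor, Decoy): Defender can switch to Decoy (5 → 8). Not NE.
(Decoy, Patch): Defender can switch to Monitor (10 → 19). Not NE.
(Decoy, Monitor): Defender can switch to Monitor (3 → 10). Not NE.
(Decoy, Decoy): Attacker can switch to Patch (7 → 11). Not NE.
(Harden, Patch): Defender can switch to Monitor (1 → 19). Not NE.
(Harden, Monitor): Defender can switch to Monitor (2 → 10). Not NE.
(Harden, Decoy): Defender can switch to Decoy (6 → 8). Not NE.

The unique pure-strategy Nash equilibrium is (Monitor, Patch).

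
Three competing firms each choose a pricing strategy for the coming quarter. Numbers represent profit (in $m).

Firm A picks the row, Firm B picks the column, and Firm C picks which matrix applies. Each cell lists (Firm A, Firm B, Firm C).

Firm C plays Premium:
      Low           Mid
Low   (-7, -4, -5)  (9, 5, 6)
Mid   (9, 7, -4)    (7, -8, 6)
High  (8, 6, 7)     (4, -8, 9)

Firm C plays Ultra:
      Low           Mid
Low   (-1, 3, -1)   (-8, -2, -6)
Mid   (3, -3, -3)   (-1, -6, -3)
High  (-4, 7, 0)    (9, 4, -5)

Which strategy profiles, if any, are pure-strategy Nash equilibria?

(Low, Mid, Premium); (Mid, Low, Ultra)

Firm A against (Low, Premium): payoffs -7, 9, 8 → best response Mid.
Firm A against (Low, Ultra): payoffs -1, 3, -4 → best response Mid.
Firm A against (Mid, Premium): payoffs 9, 7, 4 → best response Low.
Firm A against (Mid, Ultra): payoffs -8, -1, 9 → best response High.
Firm B against (Low, Premium): payoffs -4, 5 → best response Mid.
Firm B against (Low, Ultra): payoffs 3, -2 → best response Low.
Firm B against (Mid, Premium): payoffs 7, -8 → best response Low.
Firm B against (Mid, Ultra): payoffs -3, -6 → best response Low.
Firm B against (High, Premium): payoffs 6, -8 → best response Low.
Firm B against (High, Ultra): payoffs 7, 4 → best response Low.
Firm C against (Low, Low): payoffs -5, -1 → best response Ultra.
Firm C against (Low, Mid): payoffs 6, -6 → best response Premium.
Firm C against (Mid, Low): payoffs -4, -3 → best response Ultra.
Firm C against (Mid, Mid): payoffs 6, -3 → best response Premium.
Firm C against (High, Low): payoffs 7, 0 → best response Premium.
Firm C against (High, Mid): payoffs 9, -5 → best response Premium.
Mutual best responses: (Low, Mid, Premium); (Mid, Low, Ultra).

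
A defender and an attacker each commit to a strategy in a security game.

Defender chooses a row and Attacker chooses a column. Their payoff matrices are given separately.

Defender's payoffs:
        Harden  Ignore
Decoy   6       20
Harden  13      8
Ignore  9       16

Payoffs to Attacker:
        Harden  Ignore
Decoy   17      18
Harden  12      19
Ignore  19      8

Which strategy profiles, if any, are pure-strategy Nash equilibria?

Mark each player's best response to every combination of opponents' strategies; a profile where every player is best-responding is a pure Nash equilibrium.
Defender against Harden: payoffs 6, 13, 9 → best response Harden.
Defender against Ignore: payoffs 20, 8, 16 → best response Decoy.
Attacker against Decoy: payoffs 17, 18 → best response Ignore.
Attacker against Harden: payoffs 12, 19 → best response Ignore.
Attacker against Ignore: payoffs 19, 8 → best response Harden.
Mutual best responses: (Decoy, Ignore).

Pure NE: (Decoy, Ignore)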